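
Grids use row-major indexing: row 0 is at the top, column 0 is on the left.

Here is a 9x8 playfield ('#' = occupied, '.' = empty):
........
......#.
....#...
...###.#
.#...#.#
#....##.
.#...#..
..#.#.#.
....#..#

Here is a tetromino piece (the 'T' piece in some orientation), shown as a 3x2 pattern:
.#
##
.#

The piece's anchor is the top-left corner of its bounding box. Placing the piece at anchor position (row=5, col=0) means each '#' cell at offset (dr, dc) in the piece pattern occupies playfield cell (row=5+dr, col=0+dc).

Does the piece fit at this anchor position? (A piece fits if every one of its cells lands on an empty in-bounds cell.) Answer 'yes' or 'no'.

Answer: no

Derivation:
Check each piece cell at anchor (5, 0):
  offset (0,1) -> (5,1): empty -> OK
  offset (1,0) -> (6,0): empty -> OK
  offset (1,1) -> (6,1): occupied ('#') -> FAIL
  offset (2,1) -> (7,1): empty -> OK
All cells valid: no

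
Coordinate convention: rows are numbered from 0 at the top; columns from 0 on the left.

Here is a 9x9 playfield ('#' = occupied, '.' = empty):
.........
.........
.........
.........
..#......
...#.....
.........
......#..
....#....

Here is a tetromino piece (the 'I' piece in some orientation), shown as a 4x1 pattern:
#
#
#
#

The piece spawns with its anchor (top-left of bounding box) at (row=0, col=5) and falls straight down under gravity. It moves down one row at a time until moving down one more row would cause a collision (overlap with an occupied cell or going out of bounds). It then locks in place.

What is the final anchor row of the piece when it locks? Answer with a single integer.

Answer: 5

Derivation:
Spawn at (row=0, col=5). Try each row:
  row 0: fits
  row 1: fits
  row 2: fits
  row 3: fits
  row 4: fits
  row 5: fits
  row 6: blocked -> lock at row 5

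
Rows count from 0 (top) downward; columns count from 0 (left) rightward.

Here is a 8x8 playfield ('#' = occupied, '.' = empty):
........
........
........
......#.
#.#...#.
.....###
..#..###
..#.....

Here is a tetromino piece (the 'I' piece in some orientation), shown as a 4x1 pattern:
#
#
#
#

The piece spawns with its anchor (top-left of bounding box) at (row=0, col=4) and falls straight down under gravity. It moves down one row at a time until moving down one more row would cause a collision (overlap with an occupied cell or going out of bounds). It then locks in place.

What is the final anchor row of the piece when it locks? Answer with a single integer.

Answer: 4

Derivation:
Spawn at (row=0, col=4). Try each row:
  row 0: fits
  row 1: fits
  row 2: fits
  row 3: fits
  row 4: fits
  row 5: blocked -> lock at row 4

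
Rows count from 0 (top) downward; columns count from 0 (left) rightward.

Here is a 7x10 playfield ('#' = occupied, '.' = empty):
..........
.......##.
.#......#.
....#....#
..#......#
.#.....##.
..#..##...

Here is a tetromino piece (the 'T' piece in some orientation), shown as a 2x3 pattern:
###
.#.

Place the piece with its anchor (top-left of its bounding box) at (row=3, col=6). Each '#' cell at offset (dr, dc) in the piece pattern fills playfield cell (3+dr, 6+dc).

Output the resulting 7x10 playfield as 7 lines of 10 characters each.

Answer: ..........
.......##.
.#......#.
....#.####
..#....#.#
.#.....##.
..#..##...

Derivation:
Fill (3+0,6+0) = (3,6)
Fill (3+0,6+1) = (3,7)
Fill (3+0,6+2) = (3,8)
Fill (3+1,6+1) = (4,7)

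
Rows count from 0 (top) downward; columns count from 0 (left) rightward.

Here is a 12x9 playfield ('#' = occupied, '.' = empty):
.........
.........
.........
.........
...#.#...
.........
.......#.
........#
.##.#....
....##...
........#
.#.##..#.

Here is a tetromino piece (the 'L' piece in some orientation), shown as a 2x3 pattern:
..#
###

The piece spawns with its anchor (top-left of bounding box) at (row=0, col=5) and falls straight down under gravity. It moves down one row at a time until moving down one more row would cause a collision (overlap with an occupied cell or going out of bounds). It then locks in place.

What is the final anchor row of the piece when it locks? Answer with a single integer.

Answer: 2

Derivation:
Spawn at (row=0, col=5). Try each row:
  row 0: fits
  row 1: fits
  row 2: fits
  row 3: blocked -> lock at row 2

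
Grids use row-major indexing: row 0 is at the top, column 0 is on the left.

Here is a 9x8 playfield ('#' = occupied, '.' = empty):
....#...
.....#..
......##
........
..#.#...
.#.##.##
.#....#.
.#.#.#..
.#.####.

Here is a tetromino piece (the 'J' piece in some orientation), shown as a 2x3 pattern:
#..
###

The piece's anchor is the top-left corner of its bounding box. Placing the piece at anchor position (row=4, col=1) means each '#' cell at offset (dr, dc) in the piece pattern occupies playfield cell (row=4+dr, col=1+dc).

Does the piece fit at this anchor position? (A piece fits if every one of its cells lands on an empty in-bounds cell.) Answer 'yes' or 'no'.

Check each piece cell at anchor (4, 1):
  offset (0,0) -> (4,1): empty -> OK
  offset (1,0) -> (5,1): occupied ('#') -> FAIL
  offset (1,1) -> (5,2): empty -> OK
  offset (1,2) -> (5,3): occupied ('#') -> FAIL
All cells valid: no

Answer: no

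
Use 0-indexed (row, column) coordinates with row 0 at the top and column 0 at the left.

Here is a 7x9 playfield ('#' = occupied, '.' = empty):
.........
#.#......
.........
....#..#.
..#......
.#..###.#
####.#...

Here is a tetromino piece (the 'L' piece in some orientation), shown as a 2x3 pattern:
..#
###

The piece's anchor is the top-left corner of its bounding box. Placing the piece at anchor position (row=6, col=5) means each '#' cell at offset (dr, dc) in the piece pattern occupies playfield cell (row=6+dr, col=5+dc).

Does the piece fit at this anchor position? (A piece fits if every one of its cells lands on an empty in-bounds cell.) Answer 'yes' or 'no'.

Check each piece cell at anchor (6, 5):
  offset (0,2) -> (6,7): empty -> OK
  offset (1,0) -> (7,5): out of bounds -> FAIL
  offset (1,1) -> (7,6): out of bounds -> FAIL
  offset (1,2) -> (7,7): out of bounds -> FAIL
All cells valid: no

Answer: no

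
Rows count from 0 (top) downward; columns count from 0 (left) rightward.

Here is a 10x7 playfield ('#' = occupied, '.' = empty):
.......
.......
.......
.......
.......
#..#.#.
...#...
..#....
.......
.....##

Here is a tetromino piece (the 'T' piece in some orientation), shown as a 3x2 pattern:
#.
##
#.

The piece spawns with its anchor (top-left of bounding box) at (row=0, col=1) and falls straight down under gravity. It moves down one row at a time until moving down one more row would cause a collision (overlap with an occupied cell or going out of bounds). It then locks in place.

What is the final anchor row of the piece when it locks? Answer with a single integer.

Spawn at (row=0, col=1). Try each row:
  row 0: fits
  row 1: fits
  row 2: fits
  row 3: fits
  row 4: fits
  row 5: fits
  row 6: blocked -> lock at row 5

Answer: 5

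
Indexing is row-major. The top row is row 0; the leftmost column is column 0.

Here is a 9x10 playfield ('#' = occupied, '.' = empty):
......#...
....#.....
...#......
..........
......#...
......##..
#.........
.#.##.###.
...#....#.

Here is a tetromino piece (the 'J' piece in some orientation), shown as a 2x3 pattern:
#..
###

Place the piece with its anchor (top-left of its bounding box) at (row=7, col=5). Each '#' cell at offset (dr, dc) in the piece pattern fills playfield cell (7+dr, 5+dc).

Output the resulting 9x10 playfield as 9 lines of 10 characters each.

Fill (7+0,5+0) = (7,5)
Fill (7+1,5+0) = (8,5)
Fill (7+1,5+1) = (8,6)
Fill (7+1,5+2) = (8,7)

Answer: ......#...
....#.....
...#......
..........
......#...
......##..
#.........
.#.######.
...#.####.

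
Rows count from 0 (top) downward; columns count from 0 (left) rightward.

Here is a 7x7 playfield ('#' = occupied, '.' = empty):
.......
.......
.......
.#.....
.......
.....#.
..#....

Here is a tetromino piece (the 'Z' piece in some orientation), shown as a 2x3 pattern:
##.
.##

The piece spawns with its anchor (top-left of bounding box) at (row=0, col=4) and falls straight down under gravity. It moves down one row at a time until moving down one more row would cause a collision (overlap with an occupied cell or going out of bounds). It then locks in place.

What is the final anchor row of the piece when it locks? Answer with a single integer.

Answer: 3

Derivation:
Spawn at (row=0, col=4). Try each row:
  row 0: fits
  row 1: fits
  row 2: fits
  row 3: fits
  row 4: blocked -> lock at row 3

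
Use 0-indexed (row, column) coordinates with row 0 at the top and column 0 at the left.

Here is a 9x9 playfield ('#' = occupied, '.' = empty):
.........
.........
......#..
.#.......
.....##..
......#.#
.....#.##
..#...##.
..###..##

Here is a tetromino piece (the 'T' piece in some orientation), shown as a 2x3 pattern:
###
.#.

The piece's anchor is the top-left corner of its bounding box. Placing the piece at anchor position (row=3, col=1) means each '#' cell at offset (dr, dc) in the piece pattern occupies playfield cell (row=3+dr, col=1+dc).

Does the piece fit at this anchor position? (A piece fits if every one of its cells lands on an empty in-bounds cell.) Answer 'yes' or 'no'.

Answer: no

Derivation:
Check each piece cell at anchor (3, 1):
  offset (0,0) -> (3,1): occupied ('#') -> FAIL
  offset (0,1) -> (3,2): empty -> OK
  offset (0,2) -> (3,3): empty -> OK
  offset (1,1) -> (4,2): empty -> OK
All cells valid: no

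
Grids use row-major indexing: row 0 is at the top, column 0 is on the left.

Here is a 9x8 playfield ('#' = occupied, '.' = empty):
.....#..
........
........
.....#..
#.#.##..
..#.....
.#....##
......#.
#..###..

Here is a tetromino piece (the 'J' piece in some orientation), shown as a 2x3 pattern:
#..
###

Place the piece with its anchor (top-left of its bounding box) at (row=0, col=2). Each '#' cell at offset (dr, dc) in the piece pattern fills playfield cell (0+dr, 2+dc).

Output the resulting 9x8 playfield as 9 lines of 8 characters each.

Answer: ..#..#..
..###...
........
.....#..
#.#.##..
..#.....
.#....##
......#.
#..###..

Derivation:
Fill (0+0,2+0) = (0,2)
Fill (0+1,2+0) = (1,2)
Fill (0+1,2+1) = (1,3)
Fill (0+1,2+2) = (1,4)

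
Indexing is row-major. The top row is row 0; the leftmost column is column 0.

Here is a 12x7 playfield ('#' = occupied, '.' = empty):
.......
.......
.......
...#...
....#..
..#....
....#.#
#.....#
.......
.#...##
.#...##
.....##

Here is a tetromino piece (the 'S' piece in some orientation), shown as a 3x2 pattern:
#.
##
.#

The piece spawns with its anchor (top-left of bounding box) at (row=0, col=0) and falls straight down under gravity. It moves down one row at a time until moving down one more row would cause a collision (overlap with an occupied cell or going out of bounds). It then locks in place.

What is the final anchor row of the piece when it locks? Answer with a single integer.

Spawn at (row=0, col=0). Try each row:
  row 0: fits
  row 1: fits
  row 2: fits
  row 3: fits
  row 4: fits
  row 5: fits
  row 6: blocked -> lock at row 5

Answer: 5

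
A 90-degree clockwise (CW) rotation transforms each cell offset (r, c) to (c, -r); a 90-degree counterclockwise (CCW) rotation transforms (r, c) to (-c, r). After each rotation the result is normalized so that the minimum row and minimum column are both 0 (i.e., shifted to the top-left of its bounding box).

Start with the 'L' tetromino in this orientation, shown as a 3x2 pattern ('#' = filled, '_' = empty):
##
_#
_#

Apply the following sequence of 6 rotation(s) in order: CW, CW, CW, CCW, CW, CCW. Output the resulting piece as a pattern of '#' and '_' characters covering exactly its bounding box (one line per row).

Answer: #_
#_
##

Derivation:
Start:
##
_#
_#
After rotation 1 (CW):
__#
###
After rotation 2 (CW):
#_
#_
##
After rotation 3 (CW):
###
#__
After rotation 4 (CCW):
#_
#_
##
After rotation 5 (CW):
###
#__
After rotation 6 (CCW):
#_
#_
##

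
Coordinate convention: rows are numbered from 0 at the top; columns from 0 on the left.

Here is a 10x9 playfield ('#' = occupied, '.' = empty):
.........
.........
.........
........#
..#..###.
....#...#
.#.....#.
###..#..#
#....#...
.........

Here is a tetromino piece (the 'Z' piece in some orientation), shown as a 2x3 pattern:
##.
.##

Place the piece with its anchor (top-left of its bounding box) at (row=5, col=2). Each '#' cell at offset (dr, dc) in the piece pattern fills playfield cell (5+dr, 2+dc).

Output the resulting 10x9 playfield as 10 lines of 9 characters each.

Answer: .........
.........
.........
........#
..#..###.
..###...#
.#.##..#.
###..#..#
#....#...
.........

Derivation:
Fill (5+0,2+0) = (5,2)
Fill (5+0,2+1) = (5,3)
Fill (5+1,2+1) = (6,3)
Fill (5+1,2+2) = (6,4)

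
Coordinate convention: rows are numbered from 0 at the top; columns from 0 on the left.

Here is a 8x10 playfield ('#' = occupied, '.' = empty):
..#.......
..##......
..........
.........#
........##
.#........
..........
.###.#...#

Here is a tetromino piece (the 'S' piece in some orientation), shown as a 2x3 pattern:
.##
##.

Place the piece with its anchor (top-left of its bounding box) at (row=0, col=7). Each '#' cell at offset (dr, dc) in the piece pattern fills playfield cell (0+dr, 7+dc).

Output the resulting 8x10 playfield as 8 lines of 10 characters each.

Fill (0+0,7+1) = (0,8)
Fill (0+0,7+2) = (0,9)
Fill (0+1,7+0) = (1,7)
Fill (0+1,7+1) = (1,8)

Answer: ..#.....##
..##...##.
..........
.........#
........##
.#........
..........
.###.#...#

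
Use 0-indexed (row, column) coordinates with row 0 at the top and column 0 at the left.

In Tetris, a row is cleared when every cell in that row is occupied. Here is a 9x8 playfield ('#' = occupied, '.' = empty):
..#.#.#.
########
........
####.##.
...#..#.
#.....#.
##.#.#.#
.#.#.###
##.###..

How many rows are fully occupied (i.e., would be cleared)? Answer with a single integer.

Answer: 1

Derivation:
Check each row:
  row 0: 5 empty cells -> not full
  row 1: 0 empty cells -> FULL (clear)
  row 2: 8 empty cells -> not full
  row 3: 2 empty cells -> not full
  row 4: 6 empty cells -> not full
  row 5: 6 empty cells -> not full
  row 6: 3 empty cells -> not full
  row 7: 3 empty cells -> not full
  row 8: 3 empty cells -> not full
Total rows cleared: 1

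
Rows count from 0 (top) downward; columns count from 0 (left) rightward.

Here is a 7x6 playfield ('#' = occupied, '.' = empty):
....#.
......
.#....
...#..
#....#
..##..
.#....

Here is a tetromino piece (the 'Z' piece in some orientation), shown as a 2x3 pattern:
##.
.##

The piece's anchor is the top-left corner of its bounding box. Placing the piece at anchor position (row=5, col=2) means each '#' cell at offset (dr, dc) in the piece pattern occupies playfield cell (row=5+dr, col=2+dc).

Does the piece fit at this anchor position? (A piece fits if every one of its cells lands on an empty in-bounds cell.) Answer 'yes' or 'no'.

Check each piece cell at anchor (5, 2):
  offset (0,0) -> (5,2): occupied ('#') -> FAIL
  offset (0,1) -> (5,3): occupied ('#') -> FAIL
  offset (1,1) -> (6,3): empty -> OK
  offset (1,2) -> (6,4): empty -> OK
All cells valid: no

Answer: no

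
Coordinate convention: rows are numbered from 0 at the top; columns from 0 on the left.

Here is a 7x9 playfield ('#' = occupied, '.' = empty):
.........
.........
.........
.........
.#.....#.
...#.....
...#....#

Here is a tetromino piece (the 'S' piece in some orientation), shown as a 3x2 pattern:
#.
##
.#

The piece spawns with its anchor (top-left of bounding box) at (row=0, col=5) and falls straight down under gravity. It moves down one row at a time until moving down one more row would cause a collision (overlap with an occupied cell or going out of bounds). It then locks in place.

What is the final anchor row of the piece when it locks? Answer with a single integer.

Spawn at (row=0, col=5). Try each row:
  row 0: fits
  row 1: fits
  row 2: fits
  row 3: fits
  row 4: fits
  row 5: blocked -> lock at row 4

Answer: 4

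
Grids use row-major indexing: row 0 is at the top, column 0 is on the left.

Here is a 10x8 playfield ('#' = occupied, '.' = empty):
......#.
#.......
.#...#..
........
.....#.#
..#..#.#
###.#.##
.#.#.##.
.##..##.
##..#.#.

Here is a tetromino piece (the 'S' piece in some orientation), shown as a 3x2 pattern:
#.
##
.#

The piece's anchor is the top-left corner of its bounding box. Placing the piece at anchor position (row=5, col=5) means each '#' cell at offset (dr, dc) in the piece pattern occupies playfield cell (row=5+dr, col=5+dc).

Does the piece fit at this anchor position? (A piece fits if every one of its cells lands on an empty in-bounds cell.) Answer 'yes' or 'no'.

Answer: no

Derivation:
Check each piece cell at anchor (5, 5):
  offset (0,0) -> (5,5): occupied ('#') -> FAIL
  offset (1,0) -> (6,5): empty -> OK
  offset (1,1) -> (6,6): occupied ('#') -> FAIL
  offset (2,1) -> (7,6): occupied ('#') -> FAIL
All cells valid: no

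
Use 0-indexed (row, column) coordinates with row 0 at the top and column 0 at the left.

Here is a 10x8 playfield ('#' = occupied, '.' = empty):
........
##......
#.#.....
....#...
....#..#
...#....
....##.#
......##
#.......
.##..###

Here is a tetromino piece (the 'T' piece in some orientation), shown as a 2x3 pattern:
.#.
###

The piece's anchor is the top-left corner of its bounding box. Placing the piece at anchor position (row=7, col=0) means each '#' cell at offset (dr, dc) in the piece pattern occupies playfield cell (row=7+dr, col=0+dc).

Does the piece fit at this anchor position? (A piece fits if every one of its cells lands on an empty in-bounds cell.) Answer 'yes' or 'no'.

Answer: no

Derivation:
Check each piece cell at anchor (7, 0):
  offset (0,1) -> (7,1): empty -> OK
  offset (1,0) -> (8,0): occupied ('#') -> FAIL
  offset (1,1) -> (8,1): empty -> OK
  offset (1,2) -> (8,2): empty -> OK
All cells valid: no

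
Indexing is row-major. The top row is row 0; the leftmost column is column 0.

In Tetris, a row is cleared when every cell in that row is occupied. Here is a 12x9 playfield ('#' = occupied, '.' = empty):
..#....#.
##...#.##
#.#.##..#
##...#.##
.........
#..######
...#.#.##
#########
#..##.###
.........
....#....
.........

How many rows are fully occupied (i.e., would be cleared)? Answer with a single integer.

Answer: 1

Derivation:
Check each row:
  row 0: 7 empty cells -> not full
  row 1: 4 empty cells -> not full
  row 2: 4 empty cells -> not full
  row 3: 4 empty cells -> not full
  row 4: 9 empty cells -> not full
  row 5: 2 empty cells -> not full
  row 6: 5 empty cells -> not full
  row 7: 0 empty cells -> FULL (clear)
  row 8: 3 empty cells -> not full
  row 9: 9 empty cells -> not full
  row 10: 8 empty cells -> not full
  row 11: 9 empty cells -> not full
Total rows cleared: 1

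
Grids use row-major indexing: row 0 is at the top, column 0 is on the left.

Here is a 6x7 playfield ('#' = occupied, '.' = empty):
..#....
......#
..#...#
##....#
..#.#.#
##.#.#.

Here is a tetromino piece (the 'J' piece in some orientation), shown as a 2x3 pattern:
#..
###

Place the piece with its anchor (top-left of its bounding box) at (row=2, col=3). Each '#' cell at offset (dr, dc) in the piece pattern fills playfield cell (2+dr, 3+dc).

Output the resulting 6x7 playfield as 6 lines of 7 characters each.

Answer: ..#....
......#
..##..#
##.####
..#.#.#
##.#.#.

Derivation:
Fill (2+0,3+0) = (2,3)
Fill (2+1,3+0) = (3,3)
Fill (2+1,3+1) = (3,4)
Fill (2+1,3+2) = (3,5)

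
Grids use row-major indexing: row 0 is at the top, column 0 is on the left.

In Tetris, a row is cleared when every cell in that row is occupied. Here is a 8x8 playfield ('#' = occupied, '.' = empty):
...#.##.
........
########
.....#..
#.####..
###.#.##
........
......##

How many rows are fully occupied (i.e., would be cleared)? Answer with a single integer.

Check each row:
  row 0: 5 empty cells -> not full
  row 1: 8 empty cells -> not full
  row 2: 0 empty cells -> FULL (clear)
  row 3: 7 empty cells -> not full
  row 4: 3 empty cells -> not full
  row 5: 2 empty cells -> not full
  row 6: 8 empty cells -> not full
  row 7: 6 empty cells -> not full
Total rows cleared: 1

Answer: 1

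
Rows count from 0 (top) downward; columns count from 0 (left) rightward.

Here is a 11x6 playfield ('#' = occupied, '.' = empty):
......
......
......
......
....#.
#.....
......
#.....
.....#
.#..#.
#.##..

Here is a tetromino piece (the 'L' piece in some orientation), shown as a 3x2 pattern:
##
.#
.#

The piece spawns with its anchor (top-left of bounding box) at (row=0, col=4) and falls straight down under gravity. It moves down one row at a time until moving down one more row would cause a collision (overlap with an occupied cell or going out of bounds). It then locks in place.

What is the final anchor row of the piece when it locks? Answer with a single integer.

Answer: 3

Derivation:
Spawn at (row=0, col=4). Try each row:
  row 0: fits
  row 1: fits
  row 2: fits
  row 3: fits
  row 4: blocked -> lock at row 3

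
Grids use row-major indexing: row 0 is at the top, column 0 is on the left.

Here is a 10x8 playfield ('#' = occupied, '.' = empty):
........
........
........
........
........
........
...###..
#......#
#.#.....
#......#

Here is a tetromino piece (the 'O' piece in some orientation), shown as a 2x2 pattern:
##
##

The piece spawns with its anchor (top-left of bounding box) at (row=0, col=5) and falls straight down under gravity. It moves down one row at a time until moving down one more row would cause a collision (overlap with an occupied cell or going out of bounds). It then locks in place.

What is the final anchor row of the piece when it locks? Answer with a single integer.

Answer: 4

Derivation:
Spawn at (row=0, col=5). Try each row:
  row 0: fits
  row 1: fits
  row 2: fits
  row 3: fits
  row 4: fits
  row 5: blocked -> lock at row 4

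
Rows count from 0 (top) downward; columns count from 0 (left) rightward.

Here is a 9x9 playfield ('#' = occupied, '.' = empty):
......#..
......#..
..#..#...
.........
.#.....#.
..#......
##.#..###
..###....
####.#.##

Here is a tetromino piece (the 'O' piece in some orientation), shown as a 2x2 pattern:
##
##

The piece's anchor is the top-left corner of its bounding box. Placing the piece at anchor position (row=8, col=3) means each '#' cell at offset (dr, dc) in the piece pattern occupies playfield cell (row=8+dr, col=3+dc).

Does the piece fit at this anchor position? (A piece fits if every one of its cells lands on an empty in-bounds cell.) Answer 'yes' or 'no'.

Check each piece cell at anchor (8, 3):
  offset (0,0) -> (8,3): occupied ('#') -> FAIL
  offset (0,1) -> (8,4): empty -> OK
  offset (1,0) -> (9,3): out of bounds -> FAIL
  offset (1,1) -> (9,4): out of bounds -> FAIL
All cells valid: no

Answer: no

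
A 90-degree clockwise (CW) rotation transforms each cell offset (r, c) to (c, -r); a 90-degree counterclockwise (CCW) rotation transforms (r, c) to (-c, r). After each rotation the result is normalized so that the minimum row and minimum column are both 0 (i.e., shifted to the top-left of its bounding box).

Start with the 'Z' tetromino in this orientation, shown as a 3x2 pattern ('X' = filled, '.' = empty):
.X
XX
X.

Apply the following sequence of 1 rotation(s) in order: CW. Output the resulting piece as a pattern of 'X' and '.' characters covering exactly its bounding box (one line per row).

Start:
.X
XX
X.
After rotation 1 (CW):
XX.
.XX

Answer: XX.
.XX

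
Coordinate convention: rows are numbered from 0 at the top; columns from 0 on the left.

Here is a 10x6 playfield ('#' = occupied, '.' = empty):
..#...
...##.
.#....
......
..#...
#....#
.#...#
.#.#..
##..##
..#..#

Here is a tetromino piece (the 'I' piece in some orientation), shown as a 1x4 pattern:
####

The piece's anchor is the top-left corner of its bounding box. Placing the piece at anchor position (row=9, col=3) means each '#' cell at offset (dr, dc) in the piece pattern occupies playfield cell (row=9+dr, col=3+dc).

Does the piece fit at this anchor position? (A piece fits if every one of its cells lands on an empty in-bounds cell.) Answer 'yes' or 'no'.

Answer: no

Derivation:
Check each piece cell at anchor (9, 3):
  offset (0,0) -> (9,3): empty -> OK
  offset (0,1) -> (9,4): empty -> OK
  offset (0,2) -> (9,5): occupied ('#') -> FAIL
  offset (0,3) -> (9,6): out of bounds -> FAIL
All cells valid: no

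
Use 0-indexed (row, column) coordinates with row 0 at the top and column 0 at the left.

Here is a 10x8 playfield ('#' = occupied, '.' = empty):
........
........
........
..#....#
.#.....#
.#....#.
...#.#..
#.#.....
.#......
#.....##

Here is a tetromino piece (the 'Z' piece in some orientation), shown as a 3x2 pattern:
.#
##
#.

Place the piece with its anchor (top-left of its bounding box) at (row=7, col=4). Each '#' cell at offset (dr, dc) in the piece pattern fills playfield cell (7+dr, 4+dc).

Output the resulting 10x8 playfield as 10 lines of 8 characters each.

Answer: ........
........
........
..#....#
.#.....#
.#....#.
...#.#..
#.#..#..
.#..##..
#...#.##

Derivation:
Fill (7+0,4+1) = (7,5)
Fill (7+1,4+0) = (8,4)
Fill (7+1,4+1) = (8,5)
Fill (7+2,4+0) = (9,4)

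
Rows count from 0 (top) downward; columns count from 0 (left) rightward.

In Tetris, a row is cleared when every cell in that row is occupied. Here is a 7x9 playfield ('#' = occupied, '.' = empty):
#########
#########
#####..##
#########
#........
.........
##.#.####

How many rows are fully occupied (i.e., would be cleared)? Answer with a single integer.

Check each row:
  row 0: 0 empty cells -> FULL (clear)
  row 1: 0 empty cells -> FULL (clear)
  row 2: 2 empty cells -> not full
  row 3: 0 empty cells -> FULL (clear)
  row 4: 8 empty cells -> not full
  row 5: 9 empty cells -> not full
  row 6: 2 empty cells -> not full
Total rows cleared: 3

Answer: 3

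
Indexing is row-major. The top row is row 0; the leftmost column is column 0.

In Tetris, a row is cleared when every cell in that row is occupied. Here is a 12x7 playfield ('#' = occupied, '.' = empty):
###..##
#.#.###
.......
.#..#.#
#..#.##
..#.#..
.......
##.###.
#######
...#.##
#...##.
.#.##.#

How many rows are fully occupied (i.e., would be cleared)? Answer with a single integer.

Answer: 1

Derivation:
Check each row:
  row 0: 2 empty cells -> not full
  row 1: 2 empty cells -> not full
  row 2: 7 empty cells -> not full
  row 3: 4 empty cells -> not full
  row 4: 3 empty cells -> not full
  row 5: 5 empty cells -> not full
  row 6: 7 empty cells -> not full
  row 7: 2 empty cells -> not full
  row 8: 0 empty cells -> FULL (clear)
  row 9: 4 empty cells -> not full
  row 10: 4 empty cells -> not full
  row 11: 3 empty cells -> not full
Total rows cleared: 1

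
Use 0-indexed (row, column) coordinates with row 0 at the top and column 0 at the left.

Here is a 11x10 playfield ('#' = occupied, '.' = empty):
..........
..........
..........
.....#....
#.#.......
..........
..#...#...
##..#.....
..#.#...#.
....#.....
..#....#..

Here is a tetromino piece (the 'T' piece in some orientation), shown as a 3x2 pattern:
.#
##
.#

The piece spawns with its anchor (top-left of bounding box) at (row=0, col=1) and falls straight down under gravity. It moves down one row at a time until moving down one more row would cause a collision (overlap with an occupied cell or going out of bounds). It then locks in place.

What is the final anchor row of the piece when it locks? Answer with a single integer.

Spawn at (row=0, col=1). Try each row:
  row 0: fits
  row 1: fits
  row 2: blocked -> lock at row 1

Answer: 1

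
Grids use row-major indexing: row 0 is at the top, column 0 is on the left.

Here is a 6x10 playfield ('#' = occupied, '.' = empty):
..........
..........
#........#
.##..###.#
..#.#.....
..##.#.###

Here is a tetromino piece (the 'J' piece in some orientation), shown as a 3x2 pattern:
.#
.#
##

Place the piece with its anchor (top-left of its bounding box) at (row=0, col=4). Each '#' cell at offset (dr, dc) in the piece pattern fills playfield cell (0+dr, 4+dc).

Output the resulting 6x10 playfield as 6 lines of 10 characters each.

Fill (0+0,4+1) = (0,5)
Fill (0+1,4+1) = (1,5)
Fill (0+2,4+0) = (2,4)
Fill (0+2,4+1) = (2,5)

Answer: .....#....
.....#....
#...##...#
.##..###.#
..#.#.....
..##.#.###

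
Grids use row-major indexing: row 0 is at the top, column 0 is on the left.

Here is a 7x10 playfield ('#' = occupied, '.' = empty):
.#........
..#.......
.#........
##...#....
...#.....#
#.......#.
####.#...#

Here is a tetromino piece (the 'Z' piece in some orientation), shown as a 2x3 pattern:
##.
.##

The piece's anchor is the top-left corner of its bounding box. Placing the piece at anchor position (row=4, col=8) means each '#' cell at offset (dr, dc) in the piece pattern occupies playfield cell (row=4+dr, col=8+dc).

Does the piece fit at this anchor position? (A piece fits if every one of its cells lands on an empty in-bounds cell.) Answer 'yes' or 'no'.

Answer: no

Derivation:
Check each piece cell at anchor (4, 8):
  offset (0,0) -> (4,8): empty -> OK
  offset (0,1) -> (4,9): occupied ('#') -> FAIL
  offset (1,1) -> (5,9): empty -> OK
  offset (1,2) -> (5,10): out of bounds -> FAIL
All cells valid: no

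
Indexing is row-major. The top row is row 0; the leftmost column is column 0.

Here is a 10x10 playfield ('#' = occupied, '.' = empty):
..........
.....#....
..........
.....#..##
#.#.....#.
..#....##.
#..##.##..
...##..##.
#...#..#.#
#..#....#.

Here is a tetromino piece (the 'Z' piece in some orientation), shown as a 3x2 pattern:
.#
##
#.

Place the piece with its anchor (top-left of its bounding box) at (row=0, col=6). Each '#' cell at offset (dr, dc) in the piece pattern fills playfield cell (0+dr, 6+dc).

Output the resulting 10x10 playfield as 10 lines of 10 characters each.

Fill (0+0,6+1) = (0,7)
Fill (0+1,6+0) = (1,6)
Fill (0+1,6+1) = (1,7)
Fill (0+2,6+0) = (2,6)

Answer: .......#..
.....###..
......#...
.....#..##
#.#.....#.
..#....##.
#..##.##..
...##..##.
#...#..#.#
#..#....#.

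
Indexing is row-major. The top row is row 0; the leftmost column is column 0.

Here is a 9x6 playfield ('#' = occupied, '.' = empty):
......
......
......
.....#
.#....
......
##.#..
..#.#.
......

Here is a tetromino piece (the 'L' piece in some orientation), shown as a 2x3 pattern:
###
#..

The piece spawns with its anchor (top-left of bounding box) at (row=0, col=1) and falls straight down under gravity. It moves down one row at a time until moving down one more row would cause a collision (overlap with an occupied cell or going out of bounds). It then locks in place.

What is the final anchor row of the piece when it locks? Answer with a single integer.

Answer: 2

Derivation:
Spawn at (row=0, col=1). Try each row:
  row 0: fits
  row 1: fits
  row 2: fits
  row 3: blocked -> lock at row 2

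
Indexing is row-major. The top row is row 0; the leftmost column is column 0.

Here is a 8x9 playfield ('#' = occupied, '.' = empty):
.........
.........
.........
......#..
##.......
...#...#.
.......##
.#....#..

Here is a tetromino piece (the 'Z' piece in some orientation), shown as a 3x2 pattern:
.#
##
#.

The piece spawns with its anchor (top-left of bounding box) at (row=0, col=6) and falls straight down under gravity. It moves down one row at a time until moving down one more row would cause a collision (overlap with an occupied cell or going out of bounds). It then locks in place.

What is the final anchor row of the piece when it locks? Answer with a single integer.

Answer: 0

Derivation:
Spawn at (row=0, col=6). Try each row:
  row 0: fits
  row 1: blocked -> lock at row 0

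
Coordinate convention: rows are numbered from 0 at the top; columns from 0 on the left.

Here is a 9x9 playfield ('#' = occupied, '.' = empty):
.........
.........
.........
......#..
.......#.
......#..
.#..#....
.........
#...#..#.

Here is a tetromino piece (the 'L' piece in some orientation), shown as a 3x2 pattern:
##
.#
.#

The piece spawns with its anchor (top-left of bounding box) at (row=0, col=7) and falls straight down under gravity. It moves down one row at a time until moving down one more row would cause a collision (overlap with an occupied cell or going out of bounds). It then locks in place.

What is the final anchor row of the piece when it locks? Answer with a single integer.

Spawn at (row=0, col=7). Try each row:
  row 0: fits
  row 1: fits
  row 2: fits
  row 3: fits
  row 4: blocked -> lock at row 3

Answer: 3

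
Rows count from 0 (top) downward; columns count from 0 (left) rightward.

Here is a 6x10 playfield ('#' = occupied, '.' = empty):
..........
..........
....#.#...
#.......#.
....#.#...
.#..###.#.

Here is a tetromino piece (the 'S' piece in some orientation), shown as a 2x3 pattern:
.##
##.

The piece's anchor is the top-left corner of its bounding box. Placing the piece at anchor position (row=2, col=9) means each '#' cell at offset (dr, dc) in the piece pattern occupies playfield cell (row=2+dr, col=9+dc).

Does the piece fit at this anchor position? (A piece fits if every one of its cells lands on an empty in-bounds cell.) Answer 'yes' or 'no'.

Answer: no

Derivation:
Check each piece cell at anchor (2, 9):
  offset (0,1) -> (2,10): out of bounds -> FAIL
  offset (0,2) -> (2,11): out of bounds -> FAIL
  offset (1,0) -> (3,9): empty -> OK
  offset (1,1) -> (3,10): out of bounds -> FAIL
All cells valid: no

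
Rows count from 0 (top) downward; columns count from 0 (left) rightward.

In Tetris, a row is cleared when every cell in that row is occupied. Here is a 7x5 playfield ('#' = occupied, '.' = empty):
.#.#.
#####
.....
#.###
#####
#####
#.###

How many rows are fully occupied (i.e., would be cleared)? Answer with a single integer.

Check each row:
  row 0: 3 empty cells -> not full
  row 1: 0 empty cells -> FULL (clear)
  row 2: 5 empty cells -> not full
  row 3: 1 empty cell -> not full
  row 4: 0 empty cells -> FULL (clear)
  row 5: 0 empty cells -> FULL (clear)
  row 6: 1 empty cell -> not full
Total rows cleared: 3

Answer: 3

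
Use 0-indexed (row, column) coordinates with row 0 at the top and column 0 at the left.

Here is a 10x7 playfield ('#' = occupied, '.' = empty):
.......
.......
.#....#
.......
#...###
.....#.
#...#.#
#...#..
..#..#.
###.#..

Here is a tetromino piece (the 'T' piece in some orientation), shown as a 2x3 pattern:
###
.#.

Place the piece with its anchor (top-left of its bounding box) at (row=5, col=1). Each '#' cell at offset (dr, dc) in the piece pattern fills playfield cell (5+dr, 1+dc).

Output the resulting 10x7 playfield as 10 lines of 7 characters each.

Fill (5+0,1+0) = (5,1)
Fill (5+0,1+1) = (5,2)
Fill (5+0,1+2) = (5,3)
Fill (5+1,1+1) = (6,2)

Answer: .......
.......
.#....#
.......
#...###
.###.#.
#.#.#.#
#...#..
..#..#.
###.#..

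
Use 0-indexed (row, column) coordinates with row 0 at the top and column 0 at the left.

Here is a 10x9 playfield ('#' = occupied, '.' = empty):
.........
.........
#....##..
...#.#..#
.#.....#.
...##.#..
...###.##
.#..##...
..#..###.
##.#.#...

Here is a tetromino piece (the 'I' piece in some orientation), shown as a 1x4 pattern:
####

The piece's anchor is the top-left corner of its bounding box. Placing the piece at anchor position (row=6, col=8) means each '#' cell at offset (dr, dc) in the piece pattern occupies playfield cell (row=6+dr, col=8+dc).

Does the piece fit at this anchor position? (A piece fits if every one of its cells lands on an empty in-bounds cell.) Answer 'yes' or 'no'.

Check each piece cell at anchor (6, 8):
  offset (0,0) -> (6,8): occupied ('#') -> FAIL
  offset (0,1) -> (6,9): out of bounds -> FAIL
  offset (0,2) -> (6,10): out of bounds -> FAIL
  offset (0,3) -> (6,11): out of bounds -> FAIL
All cells valid: no

Answer: no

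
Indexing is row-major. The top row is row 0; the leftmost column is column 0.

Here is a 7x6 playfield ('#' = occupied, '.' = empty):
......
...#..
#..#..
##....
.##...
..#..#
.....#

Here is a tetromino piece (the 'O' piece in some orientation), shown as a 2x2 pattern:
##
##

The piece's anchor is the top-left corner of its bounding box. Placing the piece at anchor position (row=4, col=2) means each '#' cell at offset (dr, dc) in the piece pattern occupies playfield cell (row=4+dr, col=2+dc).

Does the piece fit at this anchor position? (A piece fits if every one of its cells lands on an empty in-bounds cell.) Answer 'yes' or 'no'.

Answer: no

Derivation:
Check each piece cell at anchor (4, 2):
  offset (0,0) -> (4,2): occupied ('#') -> FAIL
  offset (0,1) -> (4,3): empty -> OK
  offset (1,0) -> (5,2): occupied ('#') -> FAIL
  offset (1,1) -> (5,3): empty -> OK
All cells valid: no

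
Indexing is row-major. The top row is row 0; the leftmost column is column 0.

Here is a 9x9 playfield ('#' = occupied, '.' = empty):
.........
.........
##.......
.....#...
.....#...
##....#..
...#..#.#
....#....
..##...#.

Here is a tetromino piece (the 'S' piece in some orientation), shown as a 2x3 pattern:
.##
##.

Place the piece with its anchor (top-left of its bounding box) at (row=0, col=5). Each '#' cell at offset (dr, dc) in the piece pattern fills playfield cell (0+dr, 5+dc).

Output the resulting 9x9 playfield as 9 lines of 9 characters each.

Answer: ......##.
.....##..
##.......
.....#...
.....#...
##....#..
...#..#.#
....#....
..##...#.

Derivation:
Fill (0+0,5+1) = (0,6)
Fill (0+0,5+2) = (0,7)
Fill (0+1,5+0) = (1,5)
Fill (0+1,5+1) = (1,6)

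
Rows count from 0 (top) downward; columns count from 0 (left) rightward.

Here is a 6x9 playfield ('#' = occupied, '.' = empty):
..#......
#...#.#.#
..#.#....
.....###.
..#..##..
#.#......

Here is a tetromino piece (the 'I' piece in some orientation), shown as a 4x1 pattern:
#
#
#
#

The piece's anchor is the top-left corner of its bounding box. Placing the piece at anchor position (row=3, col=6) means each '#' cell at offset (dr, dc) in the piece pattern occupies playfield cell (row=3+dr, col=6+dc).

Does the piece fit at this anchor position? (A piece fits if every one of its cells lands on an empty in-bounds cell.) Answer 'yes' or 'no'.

Answer: no

Derivation:
Check each piece cell at anchor (3, 6):
  offset (0,0) -> (3,6): occupied ('#') -> FAIL
  offset (1,0) -> (4,6): occupied ('#') -> FAIL
  offset (2,0) -> (5,6): empty -> OK
  offset (3,0) -> (6,6): out of bounds -> FAIL
All cells valid: no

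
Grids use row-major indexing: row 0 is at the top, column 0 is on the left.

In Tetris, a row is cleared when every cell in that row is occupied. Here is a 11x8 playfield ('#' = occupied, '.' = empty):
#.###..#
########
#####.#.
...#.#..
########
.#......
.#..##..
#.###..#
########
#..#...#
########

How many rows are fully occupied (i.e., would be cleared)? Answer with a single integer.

Answer: 4

Derivation:
Check each row:
  row 0: 3 empty cells -> not full
  row 1: 0 empty cells -> FULL (clear)
  row 2: 2 empty cells -> not full
  row 3: 6 empty cells -> not full
  row 4: 0 empty cells -> FULL (clear)
  row 5: 7 empty cells -> not full
  row 6: 5 empty cells -> not full
  row 7: 3 empty cells -> not full
  row 8: 0 empty cells -> FULL (clear)
  row 9: 5 empty cells -> not full
  row 10: 0 empty cells -> FULL (clear)
Total rows cleared: 4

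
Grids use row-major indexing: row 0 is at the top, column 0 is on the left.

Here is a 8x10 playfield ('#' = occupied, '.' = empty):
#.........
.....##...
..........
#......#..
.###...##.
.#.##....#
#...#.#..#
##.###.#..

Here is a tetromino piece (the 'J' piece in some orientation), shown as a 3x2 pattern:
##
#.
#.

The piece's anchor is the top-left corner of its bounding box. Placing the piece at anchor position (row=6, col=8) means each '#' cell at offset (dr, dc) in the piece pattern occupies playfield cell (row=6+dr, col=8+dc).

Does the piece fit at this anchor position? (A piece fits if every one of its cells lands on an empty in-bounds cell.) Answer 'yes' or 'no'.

Check each piece cell at anchor (6, 8):
  offset (0,0) -> (6,8): empty -> OK
  offset (0,1) -> (6,9): occupied ('#') -> FAIL
  offset (1,0) -> (7,8): empty -> OK
  offset (2,0) -> (8,8): out of bounds -> FAIL
All cells valid: no

Answer: no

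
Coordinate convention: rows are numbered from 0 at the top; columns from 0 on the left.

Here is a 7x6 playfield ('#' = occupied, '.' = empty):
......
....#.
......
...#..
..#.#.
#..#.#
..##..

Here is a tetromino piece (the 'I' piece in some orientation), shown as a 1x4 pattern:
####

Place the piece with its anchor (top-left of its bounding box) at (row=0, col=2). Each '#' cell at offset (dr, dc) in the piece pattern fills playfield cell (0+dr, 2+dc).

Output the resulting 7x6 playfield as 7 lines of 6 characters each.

Answer: ..####
....#.
......
...#..
..#.#.
#..#.#
..##..

Derivation:
Fill (0+0,2+0) = (0,2)
Fill (0+0,2+1) = (0,3)
Fill (0+0,2+2) = (0,4)
Fill (0+0,2+3) = (0,5)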